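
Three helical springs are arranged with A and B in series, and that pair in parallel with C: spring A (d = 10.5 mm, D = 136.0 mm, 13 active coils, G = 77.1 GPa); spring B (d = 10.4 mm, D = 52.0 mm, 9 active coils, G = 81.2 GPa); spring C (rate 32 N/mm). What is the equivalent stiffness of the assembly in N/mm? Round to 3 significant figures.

k_A = Gd⁴/(8D³N_a) = (77.1×10³)(10.5⁴)/(8·136.0³·13) = 3.5823 N/mm
k_B = Gd⁴/(8D³N_a) = (81.2×10³)(10.4⁴)/(8·52.0³·9) = 93.831 N/mm
Springs A,B series: k_AB = 1/(1/3.5823+1/93.831) = 3.4506 N/mm; parallel with C: k_eq = 3.4506+32 = 35.451 N/mm

35.5 N/mm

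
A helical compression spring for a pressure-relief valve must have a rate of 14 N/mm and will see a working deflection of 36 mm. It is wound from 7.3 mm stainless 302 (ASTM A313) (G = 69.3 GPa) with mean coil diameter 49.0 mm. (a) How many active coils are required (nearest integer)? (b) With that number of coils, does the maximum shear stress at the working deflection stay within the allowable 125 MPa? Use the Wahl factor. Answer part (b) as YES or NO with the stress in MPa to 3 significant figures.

N_a = Gd⁴/(8D³k) = (69.3×10³)(7.3⁴)/(8·49.0³·14) = 14.94 → N_a = 15
Actual rate k = Gd⁴/(8D³·15) = 13.94 N/mm
Working load F = kδ = 13.94·36 = 501.83 N
C = 49.0/7.3 = 6.7123; K_W = (4C−1)/(4C−4)+0.615/C = 1.2229
τ_max = K_W·8FD/(πd³) = 1.2229·160.96 = 196.84 MPa
τ_max > 125 MPa → exceeds allowable

(a) 15 coils; (b) NO, τ_max = 197 MPa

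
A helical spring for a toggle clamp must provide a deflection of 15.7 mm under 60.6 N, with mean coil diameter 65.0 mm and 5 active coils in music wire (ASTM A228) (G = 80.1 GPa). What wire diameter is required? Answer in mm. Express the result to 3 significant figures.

4.80 mm

Required rate k = F/δ = 60.6/15.7 = 3.8599 N/mm
d = (8D³N_a·k / G)^(1/4) = (8·65.0³·5·3.8599 / (80.1×10³))^0.25
  = (529.35)^0.25 = 4.7966 mm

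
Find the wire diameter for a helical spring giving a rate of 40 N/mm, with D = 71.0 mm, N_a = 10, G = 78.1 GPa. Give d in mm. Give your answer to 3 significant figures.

11.0 mm

d = (8D³N_a·k / G)^(1/4) = (8·71.0³·10·40 / (78.1×10³))^0.25
  = (14665)^0.25 = 11.0045 mm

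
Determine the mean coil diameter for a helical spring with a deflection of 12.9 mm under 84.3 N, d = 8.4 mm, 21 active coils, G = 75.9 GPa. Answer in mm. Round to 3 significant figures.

Required rate k = F/δ = 84.3/12.9 = 6.5349 N/mm
D = (Gd⁴/(8N_a·k))^(1/3) = (75.9×10³·8.4⁴/(8·21·6.5349))^(1/3)
  = (344201)^(1/3) = 70.0816 mm

70.1 mm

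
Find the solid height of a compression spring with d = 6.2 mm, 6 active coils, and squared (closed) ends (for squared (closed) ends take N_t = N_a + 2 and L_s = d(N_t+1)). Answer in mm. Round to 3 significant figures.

55.8 mm

squared (closed) ends: N_t = N_a + 2 = 6 + 2 = 8
L_s = d·(N_t+1) = 6.2 × 9 = 55.8 mm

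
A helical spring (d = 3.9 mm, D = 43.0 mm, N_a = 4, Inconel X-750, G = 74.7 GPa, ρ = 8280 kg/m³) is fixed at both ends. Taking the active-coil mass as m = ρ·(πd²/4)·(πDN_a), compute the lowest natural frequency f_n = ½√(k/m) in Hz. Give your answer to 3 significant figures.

178 Hz

k = Gd⁴/(8D³N_a) = (74.7×10³)(3.9⁴)/(8·43.0³·4) = 6.7924 N/mm = 6792.4 N/m
Wire length L = πDN_a = π·43.0·4 = 540.35 mm
m = ρ·(πd²/4)·L = 8280 × 11.946×10⁻⁶ m² × 0.54035 m = 0.053448 kg
f_n = ½√(k/m) = 0.5·√(6792.4/0.053448) = 0.5·√(1.2709e+05) = 178.25 Hz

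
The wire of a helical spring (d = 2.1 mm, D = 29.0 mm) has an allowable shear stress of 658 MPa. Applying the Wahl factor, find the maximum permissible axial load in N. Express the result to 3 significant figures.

C = D/d = 29.0/2.1 = 13.8095
K_W = (4C−1)/(4C−4) + 0.615/C = 54.238/51.238 + 0.0445 = 1.1031
τ_max = K·8FD/(πd³) → F_max = τ_allow·πd³/(8DK)
F_max = 658·π·2.1³/(8·29.0·1.1031) = 19144/255.92 = 74.806 N

74.8 N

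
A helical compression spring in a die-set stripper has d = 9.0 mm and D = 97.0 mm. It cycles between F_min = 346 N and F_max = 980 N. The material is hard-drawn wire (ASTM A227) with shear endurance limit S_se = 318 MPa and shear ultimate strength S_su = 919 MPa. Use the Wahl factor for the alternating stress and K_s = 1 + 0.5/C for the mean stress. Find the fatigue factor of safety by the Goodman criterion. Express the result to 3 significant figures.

C = D/d = 97.0/9.0 = 10.7778; K_W = (4C−1)/(4C−4)+0.615/C = 1.1338; K_s = 1+0.5/C = 1.0464
F_a = (F_max−F_min)/2 = 317 N; F_m = (F_max+F_min)/2 = 663 N
τ_a = K_W·8F_aD/(πd³) = 1.1338 × 107.41 = 121.78 MPa
τ_m = K_s·8F_mD/(πd³) = 1.0464 × 224.65 = 235.07 MPa
Goodman: 1/n_f = τ_a/S_se + τ_m/S_su = 121.78/318 + 235.07/919 = 0.38295 + 0.25579 = 0.63873
n_f = 1/0.63873 = 1.566

1.57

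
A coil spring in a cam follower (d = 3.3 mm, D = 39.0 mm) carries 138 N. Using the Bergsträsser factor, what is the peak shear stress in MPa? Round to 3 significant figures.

Spring index C = D/d = 39.0/3.3 = 11.8182
K_B = (4C+2)/(4C−3) = 49.273/44.273 = 1.1129
τ₀ = 8FD/(πd³) = 8·138·39.0/(π·3.3³) = 43056/112.9 = 381.37 MPa
τ_max = K·τ₀ = 1.1129 × 381.37 = 424.44 MPa

424 MPa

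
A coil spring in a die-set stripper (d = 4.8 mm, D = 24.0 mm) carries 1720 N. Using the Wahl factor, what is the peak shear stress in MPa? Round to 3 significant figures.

Spring index C = D/d = 24.0/4.8 = 5.0000
K_W = (4C−1)/(4C−4) + 0.615/C = 19.000/16.000 + 0.1230 = 1.3105
τ₀ = 8FD/(πd³) = 8·1720·24.0/(π·4.8³) = 330240/347.44 = 950.51 MPa
τ_max = K·τ₀ = 1.3105 × 950.51 = 1245.6 MPa

1250 MPa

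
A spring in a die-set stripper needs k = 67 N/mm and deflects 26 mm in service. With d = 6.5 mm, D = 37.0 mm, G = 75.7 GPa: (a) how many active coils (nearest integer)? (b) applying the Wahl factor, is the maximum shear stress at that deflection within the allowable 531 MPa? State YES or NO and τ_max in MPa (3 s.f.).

(a) 5 coils; (b) NO, τ_max = 754 MPa

N_a = Gd⁴/(8D³k) = (75.7×10³)(6.5⁴)/(8·37.0³·67) = 4.977 → N_a = 5
Actual rate k = Gd⁴/(8D³·5) = 66.694 N/mm
Working load F = kδ = 66.694·26 = 1734 N
C = 37.0/6.5 = 5.6923; K_W = (4C−1)/(4C−4)+0.615/C = 1.2679
τ_max = K_W·8FD/(πd³) = 1.2679·594.92 = 754.29 MPa
τ_max > 531 MPa → exceeds allowable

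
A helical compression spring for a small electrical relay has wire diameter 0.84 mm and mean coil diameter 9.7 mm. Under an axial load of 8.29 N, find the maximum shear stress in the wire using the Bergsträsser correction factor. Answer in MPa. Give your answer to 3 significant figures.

385 MPa

Spring index C = D/d = 9.7/0.84 = 11.5476
K_B = (4C+2)/(4C−3) = 48.190/43.190 = 1.1158
τ₀ = 8FD/(πd³) = 8·8.29·9.7/(π·0.84³) = 643.304/1.862 = 345.48 MPa
τ_max = K·τ₀ = 1.1158 × 345.48 = 385.48 MPa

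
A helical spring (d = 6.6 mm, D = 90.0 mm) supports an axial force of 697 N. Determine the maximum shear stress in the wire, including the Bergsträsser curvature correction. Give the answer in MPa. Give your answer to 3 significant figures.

Spring index C = D/d = 90.0/6.6 = 13.6364
K_B = (4C+2)/(4C−3) = 56.545/51.545 = 1.0970
τ₀ = 8FD/(πd³) = 8·697·90.0/(π·6.6³) = 501840/903.2 = 555.63 MPa
τ_max = K·τ₀ = 1.0970 × 555.63 = 609.52 MPa

610 MPa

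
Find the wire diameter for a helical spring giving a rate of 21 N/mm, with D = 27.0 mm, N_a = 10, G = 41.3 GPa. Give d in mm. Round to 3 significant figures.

5.32 mm

d = (8D³N_a·k / G)^(1/4) = (8·27.0³·10·21 / (41.3×10³))^0.25
  = (800.66)^0.25 = 5.3194 mm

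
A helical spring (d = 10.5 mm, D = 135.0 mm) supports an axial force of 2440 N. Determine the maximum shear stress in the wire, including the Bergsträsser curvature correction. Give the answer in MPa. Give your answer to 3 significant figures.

799 MPa

Spring index C = D/d = 135.0/10.5 = 12.8571
K_B = (4C+2)/(4C−3) = 53.429/48.429 = 1.1032
τ₀ = 8FD/(πd³) = 8·2440·135.0/(π·10.5³) = 2.6352e+06/3636.8 = 724.6 MPa
τ_max = K·τ₀ = 1.1032 × 724.6 = 799.41 MPa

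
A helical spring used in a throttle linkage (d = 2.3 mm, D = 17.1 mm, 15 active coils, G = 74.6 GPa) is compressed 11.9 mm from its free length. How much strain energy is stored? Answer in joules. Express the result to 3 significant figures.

k = Gd⁴/(8D³N_a) = (74.6×10³)(2.3⁴)/(8·17.1³·15) = 3.4792 N/mm
U = ½kδ² = 0.5 × 3.4792 × 11.9² = 246.35 N·mm = 0.24635 J

0.246 J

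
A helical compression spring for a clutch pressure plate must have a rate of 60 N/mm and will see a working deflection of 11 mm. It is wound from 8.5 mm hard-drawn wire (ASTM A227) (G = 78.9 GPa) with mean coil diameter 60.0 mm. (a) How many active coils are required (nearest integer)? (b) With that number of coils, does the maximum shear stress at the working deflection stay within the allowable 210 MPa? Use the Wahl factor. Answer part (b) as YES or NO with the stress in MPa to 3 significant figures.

(a) 4 coils; (b) YES, τ_max = 197 MPa

N_a = Gd⁴/(8D³k) = (78.9×10³)(8.5⁴)/(8·60.0³·60) = 3.972 → N_a = 4
Actual rate k = Gd⁴/(8D³·4) = 59.587 N/mm
Working load F = kδ = 59.587·11 = 655.45 N
C = 60.0/8.5 = 7.0588; K_W = (4C−1)/(4C−4)+0.615/C = 1.2109
τ_max = K_W·8FD/(πd³) = 1.2109·163.07 = 197.46 MPa
τ_max ≤ 210 MPa → acceptable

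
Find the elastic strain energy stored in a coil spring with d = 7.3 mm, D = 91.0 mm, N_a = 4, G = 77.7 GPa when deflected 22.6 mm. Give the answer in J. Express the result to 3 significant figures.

k = Gd⁴/(8D³N_a) = (77.7×10³)(7.3⁴)/(8·91.0³·4) = 9.1504 N/mm
U = ½kδ² = 0.5 × 9.1504 × 22.6² = 2336.8 N·mm = 2.3368 J

2.34 J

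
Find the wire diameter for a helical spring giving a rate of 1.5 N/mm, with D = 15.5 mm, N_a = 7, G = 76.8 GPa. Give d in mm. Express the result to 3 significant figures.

d = (8D³N_a·k / G)^(1/4) = (8·15.5³·7·1.5 / (76.8×10³))^0.25
  = (4.073)^0.25 = 1.4206 mm

1.42 mm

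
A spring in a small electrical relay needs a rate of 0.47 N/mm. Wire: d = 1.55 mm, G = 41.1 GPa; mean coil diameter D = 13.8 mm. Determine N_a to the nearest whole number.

N_a = Gd⁴/(8D³k) = (41.1×10³ × 1.55⁴)/(8 × 13.8³ × 0.47)
    = 237229 / 9881.55 = 24.01 → 24 coils

24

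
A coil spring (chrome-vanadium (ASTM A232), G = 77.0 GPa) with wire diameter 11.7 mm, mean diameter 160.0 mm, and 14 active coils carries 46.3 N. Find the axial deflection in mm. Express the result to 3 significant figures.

14.7 mm

k = Gd⁴/(8D³N_a) = (77.0×10³)(11.7⁴)/(8·160.0³·14) = 3.1453 N/mm
δ = F/k = 46.3 / 3.1453 = 14.721 mm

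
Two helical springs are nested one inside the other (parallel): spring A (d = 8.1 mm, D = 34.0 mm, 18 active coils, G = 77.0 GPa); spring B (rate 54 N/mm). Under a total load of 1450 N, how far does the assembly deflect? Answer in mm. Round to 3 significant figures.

k_A = Gd⁴/(8D³N_a) = (77.0×10³)(8.1⁴)/(8·34.0³·18) = 58.564 N/mm
Parallel: k_eq = 58.564 + 54 = 112.56 N/mm
δ = F/k_eq = 1450/112.56 = 12.882 mm

12.9 mm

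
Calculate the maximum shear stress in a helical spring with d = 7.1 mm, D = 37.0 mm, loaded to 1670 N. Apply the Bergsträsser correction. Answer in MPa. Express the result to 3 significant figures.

Spring index C = D/d = 37.0/7.1 = 5.2113
K_B = (4C+2)/(4C−3) = 22.845/17.845 = 1.2802
τ₀ = 8FD/(πd³) = 8·1670·37.0/(π·7.1³) = 494320/1124.4 = 439.63 MPa
τ_max = K·τ₀ = 1.2802 × 439.63 = 562.8 MPa

563 MPa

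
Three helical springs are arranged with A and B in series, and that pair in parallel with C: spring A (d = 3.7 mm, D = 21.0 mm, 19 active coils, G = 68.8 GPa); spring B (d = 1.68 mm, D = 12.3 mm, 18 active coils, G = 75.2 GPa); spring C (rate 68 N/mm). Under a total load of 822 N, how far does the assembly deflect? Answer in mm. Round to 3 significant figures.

k_A = Gd⁴/(8D³N_a) = (68.8×10³)(3.7⁴)/(8·21.0³·19) = 9.16 N/mm
k_B = Gd⁴/(8D³N_a) = (75.2×10³)(1.68⁴)/(8·12.3³·18) = 2.2355 N/mm
Springs A,B series: k_AB = 1/(1/9.16+1/2.2355) = 1.797 N/mm; parallel with C: k_eq = 1.797+68 = 69.797 N/mm
δ = F/k_eq = 822/69.797 = 11.777 mm

11.8 mm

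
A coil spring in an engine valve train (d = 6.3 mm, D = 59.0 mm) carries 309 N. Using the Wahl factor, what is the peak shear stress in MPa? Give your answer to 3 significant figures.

215 MPa

Spring index C = D/d = 59.0/6.3 = 9.3651
K_W = (4C−1)/(4C−4) + 0.615/C = 36.460/33.460 + 0.0657 = 1.1553
τ₀ = 8FD/(πd³) = 8·309·59.0/(π·6.3³) = 145848/785.55 = 185.66 MPa
τ_max = K·τ₀ = 1.1553 × 185.66 = 214.5 MPa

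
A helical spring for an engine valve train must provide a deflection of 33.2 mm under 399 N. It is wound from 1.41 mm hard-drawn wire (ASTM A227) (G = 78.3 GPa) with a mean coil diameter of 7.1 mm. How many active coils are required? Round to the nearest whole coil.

Required rate k = F/δ = 399/33.2 = 12.018 N/mm
N_a = Gd⁴/(8D³k) = (78.3×10³ × 1.41⁴)/(8 × 7.1³ × 12.018)
    = 309484 / 34411.2 = 8.994 → 9 coils

9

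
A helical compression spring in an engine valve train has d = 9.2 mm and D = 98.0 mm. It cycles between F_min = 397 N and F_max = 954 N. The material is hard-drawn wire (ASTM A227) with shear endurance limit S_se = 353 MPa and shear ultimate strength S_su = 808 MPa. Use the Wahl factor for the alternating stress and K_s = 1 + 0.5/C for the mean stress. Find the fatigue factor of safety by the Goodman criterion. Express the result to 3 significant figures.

1.76

C = D/d = 98.0/9.2 = 10.6522; K_W = (4C−1)/(4C−4)+0.615/C = 1.1354; K_s = 1+0.5/C = 1.0469
F_a = (F_max−F_min)/2 = 278.5 N; F_m = (F_max+F_min)/2 = 675.5 N
τ_a = K_W·8F_aD/(πd³) = 1.1354 × 89.254 = 101.34 MPa
τ_m = K_s·8F_mD/(πd³) = 1.0469 × 216.49 = 226.65 MPa
Goodman: 1/n_f = τ_a/S_se + τ_m/S_su = 101.34/353 + 226.65/808 = 0.28709 + 0.28050 = 0.56759
n_f = 1/0.56759 = 1.762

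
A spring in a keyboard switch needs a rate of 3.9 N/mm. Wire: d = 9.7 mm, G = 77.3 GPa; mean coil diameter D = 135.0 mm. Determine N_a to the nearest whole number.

N_a = Gd⁴/(8D³k) = (77.3×10³ × 9.7⁴)/(8 × 135.0³ × 3.9)
    = 6.84331e+08 / 7.67637e+07 = 8.915 → 9 coils

9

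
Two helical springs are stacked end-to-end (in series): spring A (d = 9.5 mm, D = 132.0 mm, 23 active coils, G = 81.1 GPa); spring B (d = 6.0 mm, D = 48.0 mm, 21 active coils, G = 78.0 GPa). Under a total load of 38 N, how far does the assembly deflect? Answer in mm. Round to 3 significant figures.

31.3 mm

k_A = Gd⁴/(8D³N_a) = (81.1×10³)(9.5⁴)/(8·132.0³·23) = 1.5609 N/mm
k_B = Gd⁴/(8D³N_a) = (78.0×10³)(6.0⁴)/(8·48.0³·21) = 5.4408 N/mm
Series: 1/k_eq = 1/1.5609 + 1/5.4408 = 0.82445; k_eq = 1.2129 N/mm
δ = F/k_eq = 38/1.2129 = 31.329 mm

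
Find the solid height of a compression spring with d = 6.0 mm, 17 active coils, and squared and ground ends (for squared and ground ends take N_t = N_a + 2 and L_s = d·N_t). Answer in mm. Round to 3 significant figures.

114 mm

squared and ground ends: N_t = N_a + 2 = 17 + 2 = 19
L_s = d·N_t = 6.0 × 19 = 114 mm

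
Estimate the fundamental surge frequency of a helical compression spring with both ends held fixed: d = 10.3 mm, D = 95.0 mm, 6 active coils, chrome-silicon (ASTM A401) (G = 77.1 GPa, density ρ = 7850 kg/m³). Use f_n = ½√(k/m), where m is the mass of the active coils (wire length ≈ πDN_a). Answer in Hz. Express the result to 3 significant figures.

67.1 Hz

k = Gd⁴/(8D³N_a) = (77.1×10³)(10.3⁴)/(8·95.0³·6) = 21.086 N/mm = 21086 N/m
Wire length L = πDN_a = π·95.0·6 = 1790.7 mm
m = ρ·(πd²/4)·L = 7850 × 83.323×10⁻⁶ m² × 1.7907 m = 1.1713 kg
f_n = ½√(k/m) = 0.5·√(21086/1.1713) = 0.5·√(18002) = 67.087 Hz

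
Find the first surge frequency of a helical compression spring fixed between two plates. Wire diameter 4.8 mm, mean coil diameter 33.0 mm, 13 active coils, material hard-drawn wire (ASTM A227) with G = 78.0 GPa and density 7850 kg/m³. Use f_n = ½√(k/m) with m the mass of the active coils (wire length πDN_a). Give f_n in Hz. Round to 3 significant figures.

k = Gd⁴/(8D³N_a) = (78.0×10³)(4.8⁴)/(8·33.0³·13) = 11.079 N/mm = 11079 N/m
Wire length L = πDN_a = π·33.0·13 = 1347.7 mm
m = ρ·(πd²/4)·L = 7850 × 18.096×10⁻⁶ m² × 1.3477 m = 0.19145 kg
f_n = ½√(k/m) = 0.5·√(11079/0.19145) = 0.5·√(57868) = 120.28 Hz

120 Hz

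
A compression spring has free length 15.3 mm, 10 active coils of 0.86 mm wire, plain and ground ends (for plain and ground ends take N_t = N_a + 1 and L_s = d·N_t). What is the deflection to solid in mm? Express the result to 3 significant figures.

5.84 mm

N_t = 11; L_s = 0.86·11 = 9.46 mm
δ_solid = L₀ − L_s = 15.3 − 9.46 = 5.84 mm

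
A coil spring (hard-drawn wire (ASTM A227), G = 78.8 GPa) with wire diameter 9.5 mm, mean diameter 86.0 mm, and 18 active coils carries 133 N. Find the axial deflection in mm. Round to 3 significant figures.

k = Gd⁴/(8D³N_a) = (78.8×10³)(9.5⁴)/(8·86.0³·18) = 7.0075 N/mm
δ = F/k = 133 / 7.0075 = 18.98 mm

19.0 mm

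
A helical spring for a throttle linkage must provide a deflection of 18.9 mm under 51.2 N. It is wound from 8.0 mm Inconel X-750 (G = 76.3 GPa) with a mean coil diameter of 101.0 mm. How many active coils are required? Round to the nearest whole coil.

14

Required rate k = F/δ = 51.2/18.9 = 2.709 N/mm
N_a = Gd⁴/(8D³k) = (76.3×10³ × 8.0⁴)/(8 × 101.0³ × 2.709)
    = 3.12525e+08 / 2.23286e+07 = 14 → 14 coils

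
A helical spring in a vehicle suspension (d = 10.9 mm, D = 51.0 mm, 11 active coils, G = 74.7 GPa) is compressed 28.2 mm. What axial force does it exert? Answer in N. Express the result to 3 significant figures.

k = Gd⁴/(8D³N_a) = (74.7×10³)(10.9⁴)/(8·51.0³·11) = 90.33 N/mm
F = k·δ = 90.33 × 28.2 = 2547.3 N

2550 N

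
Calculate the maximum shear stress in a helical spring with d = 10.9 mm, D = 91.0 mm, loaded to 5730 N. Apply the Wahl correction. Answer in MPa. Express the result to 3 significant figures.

Spring index C = D/d = 91.0/10.9 = 8.3486
K_W = (4C−1)/(4C−4) + 0.615/C = 32.394/29.394 + 0.0737 = 1.1757
τ₀ = 8FD/(πd³) = 8·5730·91.0/(π·10.9³) = 4.17144e+06/4068.5 = 1025.3 MPa
τ_max = K·τ₀ = 1.1757 × 1025.3 = 1205.5 MPa

1210 MPa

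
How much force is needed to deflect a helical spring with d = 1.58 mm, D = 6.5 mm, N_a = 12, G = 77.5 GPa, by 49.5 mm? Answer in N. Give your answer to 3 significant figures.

907 N

k = Gd⁴/(8D³N_a) = (77.5×10³)(1.58⁴)/(8·6.5³·12) = 18.32 N/mm
F = k·δ = 18.32 × 49.5 = 906.83 N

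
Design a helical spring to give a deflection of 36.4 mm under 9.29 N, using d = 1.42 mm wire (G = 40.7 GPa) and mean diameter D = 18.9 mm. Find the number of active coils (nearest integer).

Required rate k = F/δ = 9.29/36.4 = 0.25522 N/mm
N_a = Gd⁴/(8D³k) = (40.7×10³ × 1.42⁴)/(8 × 18.9³ × 0.25522)
    = 165481 / 13784.5 = 12 → 12 coils

12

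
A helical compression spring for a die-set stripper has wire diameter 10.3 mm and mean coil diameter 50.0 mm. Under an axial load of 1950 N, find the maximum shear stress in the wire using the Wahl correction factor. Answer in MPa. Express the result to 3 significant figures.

Spring index C = D/d = 50.0/10.3 = 4.8544
K_W = (4C−1)/(4C−4) + 0.615/C = 18.417/15.417 + 0.1267 = 1.3213
τ₀ = 8FD/(πd³) = 8·1950·50.0/(π·10.3³) = 780000/3432.9 = 227.21 MPa
τ_max = K·τ₀ = 1.3213 × 227.21 = 300.21 MPa

300 MPa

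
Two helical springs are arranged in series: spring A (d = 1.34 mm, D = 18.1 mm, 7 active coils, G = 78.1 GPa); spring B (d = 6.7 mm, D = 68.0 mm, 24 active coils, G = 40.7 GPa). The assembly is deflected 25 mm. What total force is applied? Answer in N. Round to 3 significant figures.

12.2 N

k_A = Gd⁴/(8D³N_a) = (78.1×10³)(1.34⁴)/(8·18.1³·7) = 0.75831 N/mm
k_B = Gd⁴/(8D³N_a) = (40.7×10³)(6.7⁴)/(8·68.0³·24) = 1.3585 N/mm
Series: 1/k_eq = 1/0.75831 + 1/1.3585 = 2.0548; k_eq = 0.48666 N/mm
F = k_eq·δ = 0.48666·25 = 12.167 N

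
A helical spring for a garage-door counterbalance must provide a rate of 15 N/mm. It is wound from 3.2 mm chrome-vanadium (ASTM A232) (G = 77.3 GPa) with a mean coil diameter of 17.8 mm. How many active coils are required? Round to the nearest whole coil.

N_a = Gd⁴/(8D³k) = (77.3×10³ × 3.2⁴)/(8 × 17.8³ × 15)
    = 8.10549e+06 / 676770 = 11.98 → 12 coils

12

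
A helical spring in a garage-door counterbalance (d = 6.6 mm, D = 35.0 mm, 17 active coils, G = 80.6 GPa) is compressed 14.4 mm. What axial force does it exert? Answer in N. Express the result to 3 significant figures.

k = Gd⁴/(8D³N_a) = (80.6×10³)(6.6⁴)/(8·35.0³·17) = 26.228 N/mm
F = k·δ = 26.228 × 14.4 = 377.69 N

378 N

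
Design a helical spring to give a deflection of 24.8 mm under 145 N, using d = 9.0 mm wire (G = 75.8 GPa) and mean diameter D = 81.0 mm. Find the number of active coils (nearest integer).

20

Required rate k = F/δ = 145/24.8 = 5.8468 N/mm
N_a = Gd⁴/(8D³k) = (75.8×10³ × 9.0⁴)/(8 × 81.0³ × 5.8468)
    = 4.97324e+08 / 2.48577e+07 = 20.01 → 20 coils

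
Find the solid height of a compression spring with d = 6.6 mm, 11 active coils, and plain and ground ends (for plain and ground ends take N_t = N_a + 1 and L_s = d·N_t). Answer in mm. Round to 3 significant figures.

79.2 mm

plain and ground ends: N_t = N_a + 1 = 11 + 1 = 12
L_s = d·N_t = 6.6 × 12 = 79.2 mm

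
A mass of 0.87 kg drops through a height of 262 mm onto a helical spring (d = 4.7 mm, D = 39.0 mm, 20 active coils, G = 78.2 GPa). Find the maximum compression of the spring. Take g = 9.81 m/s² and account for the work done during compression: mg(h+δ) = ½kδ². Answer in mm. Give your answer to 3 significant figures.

35.5 mm

k = Gd⁴/(8D³N_a) = (78.2×10³)(4.7⁴)/(8·39.0³·20) = 4.0205 N/mm
W = mg = 0.87 × 9.81 = 8.5347 N
½kδ² − Wδ − Wh = 0 → δ = (W + √(W² + 2kWh))/k
δ = (8.5347 + √(72.841 + 17980.6))/4.0205 = (8.5347 + 134.36)/4.0205 = 35.542 mm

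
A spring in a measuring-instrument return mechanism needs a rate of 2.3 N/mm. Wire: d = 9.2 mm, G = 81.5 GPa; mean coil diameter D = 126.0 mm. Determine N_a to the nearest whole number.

N_a = Gd⁴/(8D³k) = (81.5×10³ × 9.2⁴)/(8 × 126.0³ × 2.3)
    = 5.8386e+08 / 3.68069e+07 = 15.86 → 16 coils

16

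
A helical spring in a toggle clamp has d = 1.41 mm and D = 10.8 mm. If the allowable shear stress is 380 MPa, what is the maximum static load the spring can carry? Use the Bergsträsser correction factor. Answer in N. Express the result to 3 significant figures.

C = D/d = 10.8/1.41 = 7.6596
K_B = (4C+2)/(4C−3) = 32.638/27.638 = 1.1809
τ_max = K·8FD/(πd³) → F_max = τ_allow·πd³/(8DK)
F_max = 380·π·1.41³/(8·10.8·1.1809) = 3346.5/102.03 = 32.799 N

32.8 N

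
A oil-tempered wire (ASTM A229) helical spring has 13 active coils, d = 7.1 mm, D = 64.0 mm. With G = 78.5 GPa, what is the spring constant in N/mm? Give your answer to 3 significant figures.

k = Gd⁴/(8D³N_a) = (78.5×10³ × 7.1⁴) / (8 × 64.0³ × 13)
  = 1.99482e+08 / 2.7263e+07 = 7.3169 N/mm

7.32 N/mm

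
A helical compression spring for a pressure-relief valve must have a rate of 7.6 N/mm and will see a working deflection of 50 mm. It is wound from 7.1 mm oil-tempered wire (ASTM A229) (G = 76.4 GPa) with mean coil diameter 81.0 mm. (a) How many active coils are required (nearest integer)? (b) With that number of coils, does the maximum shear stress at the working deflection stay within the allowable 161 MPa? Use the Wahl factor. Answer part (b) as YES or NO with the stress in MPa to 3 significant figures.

(a) 6 coils; (b) NO, τ_max = 247 MPa

N_a = Gd⁴/(8D³k) = (76.4×10³)(7.1⁴)/(8·81.0³·7.6) = 6.009 → N_a = 6
Actual rate k = Gd⁴/(8D³·6) = 7.6108 N/mm
Working load F = kδ = 7.6108·50 = 380.54 N
C = 81.0/7.1 = 11.4085; K_W = (4C−1)/(4C−4)+0.615/C = 1.1260
τ_max = K_W·8FD/(πd³) = 1.1260·219.31 = 246.93 MPa
τ_max > 161 MPa → exceeds allowable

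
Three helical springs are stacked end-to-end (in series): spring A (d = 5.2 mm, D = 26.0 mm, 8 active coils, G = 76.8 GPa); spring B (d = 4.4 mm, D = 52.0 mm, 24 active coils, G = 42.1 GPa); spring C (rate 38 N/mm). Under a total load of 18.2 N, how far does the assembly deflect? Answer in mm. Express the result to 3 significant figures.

k_A = Gd⁴/(8D³N_a) = (76.8×10³)(5.2⁴)/(8·26.0³·8) = 49.92 N/mm
k_B = Gd⁴/(8D³N_a) = (42.1×10³)(4.4⁴)/(8·52.0³·24) = 0.5845 N/mm
Series: 1/k_eq = 1/49.92 + 1/0.5845 + 1/38 = 1.7572; k_eq = 0.56908 N/mm
δ = F/k_eq = 18.2/0.56908 = 31.981 mm

32.0 mm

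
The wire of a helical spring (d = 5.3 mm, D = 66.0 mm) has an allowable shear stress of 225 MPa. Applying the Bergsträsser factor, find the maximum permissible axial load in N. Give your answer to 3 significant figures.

180 N

C = D/d = 66.0/5.3 = 12.4528
K_B = (4C+2)/(4C−3) = 51.811/46.811 = 1.1068
τ_max = K·8FD/(πd³) → F_max = τ_allow·πd³/(8DK)
F_max = 225·π·5.3³/(8·66.0·1.1068) = 1.0523e+05/584.4 = 180.07 N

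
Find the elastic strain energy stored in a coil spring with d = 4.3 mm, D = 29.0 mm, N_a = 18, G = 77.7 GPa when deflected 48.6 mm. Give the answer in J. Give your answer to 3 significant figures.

8.93 J

k = Gd⁴/(8D³N_a) = (77.7×10³)(4.3⁴)/(8·29.0³·18) = 7.5638 N/mm
U = ½kδ² = 0.5 × 7.5638 × 48.6² = 8932.7 N·mm = 8.9327 J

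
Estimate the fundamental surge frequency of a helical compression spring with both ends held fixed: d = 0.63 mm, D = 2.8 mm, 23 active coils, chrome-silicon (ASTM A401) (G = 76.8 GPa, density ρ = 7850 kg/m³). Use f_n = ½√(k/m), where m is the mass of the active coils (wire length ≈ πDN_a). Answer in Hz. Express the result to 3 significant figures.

1230 Hz

k = Gd⁴/(8D³N_a) = (76.8×10³)(0.63⁴)/(8·2.8³·23) = 2.9952 N/mm = 2995.2 N/m
Wire length L = πDN_a = π·2.8·23 = 202.32 mm
m = ρ·(πd²/4)·L = 7850 × 0.31172×10⁻⁶ m² × 0.20232 m = 0.00049508 kg
f_n = ½√(k/m) = 0.5·√(2995.2/0.00049508) = 0.5·√(6.05e+06) = 1229.8 Hz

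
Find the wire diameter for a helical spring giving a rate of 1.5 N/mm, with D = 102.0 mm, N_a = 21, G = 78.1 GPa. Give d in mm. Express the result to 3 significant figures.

7.65 mm

d = (8D³N_a·k / G)^(1/4) = (8·102.0³·21·1.5 / (78.1×10³))^0.25
  = (3424.1)^0.25 = 7.6496 mm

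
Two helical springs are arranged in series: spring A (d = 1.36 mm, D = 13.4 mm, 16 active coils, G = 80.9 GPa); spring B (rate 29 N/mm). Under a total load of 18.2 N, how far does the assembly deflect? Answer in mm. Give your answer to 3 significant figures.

20.9 mm

k_A = Gd⁴/(8D³N_a) = (80.9×10³)(1.36⁴)/(8·13.4³·16) = 0.89863 N/mm
Series: 1/k_eq = 1/0.89863 + 1/29 = 1.1473; k_eq = 0.87162 N/mm
δ = F/k_eq = 18.2/0.87162 = 20.881 mm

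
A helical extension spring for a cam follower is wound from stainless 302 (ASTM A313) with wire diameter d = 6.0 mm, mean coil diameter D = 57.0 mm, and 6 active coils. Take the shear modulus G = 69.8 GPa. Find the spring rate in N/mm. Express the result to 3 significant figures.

k = Gd⁴/(8D³N_a) = (69.8×10³ × 6.0⁴) / (8 × 57.0³ × 6)
  = 9.04608e+07 / 8.88926e+06 = 10.176 N/mm

10.2 N/mm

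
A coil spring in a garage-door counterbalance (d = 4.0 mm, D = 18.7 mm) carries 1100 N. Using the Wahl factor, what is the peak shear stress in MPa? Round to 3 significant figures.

1090 MPa

Spring index C = D/d = 18.7/4.0 = 4.6750
K_W = (4C−1)/(4C−4) + 0.615/C = 17.700/14.700 + 0.1316 = 1.3356
τ₀ = 8FD/(πd³) = 8·1100·18.7/(π·4.0³) = 164560/201.06 = 818.45 MPa
τ_max = K·τ₀ = 1.3356 × 818.45 = 1093.2 MPa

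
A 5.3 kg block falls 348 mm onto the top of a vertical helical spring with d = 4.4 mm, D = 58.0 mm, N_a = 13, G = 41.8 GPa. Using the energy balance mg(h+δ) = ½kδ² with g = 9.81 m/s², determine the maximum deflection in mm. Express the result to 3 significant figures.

k = Gd⁴/(8D³N_a) = (41.8×10³)(4.4⁴)/(8·58.0³·13) = 0.77209 N/mm
W = mg = 5.3 × 9.81 = 51.993 N
½kδ² − Wδ − Wh = 0 → δ = (W + √(W² + 2kWh))/k
δ = (51.993 + √(2703.3 + 27939.8))/0.77209 = (51.993 + 175.05)/0.77209 = 294.06 mm

294 mm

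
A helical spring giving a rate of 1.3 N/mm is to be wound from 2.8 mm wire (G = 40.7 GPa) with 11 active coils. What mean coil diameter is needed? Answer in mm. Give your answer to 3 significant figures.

28.0 mm

D = (Gd⁴/(8N_a·k))^(1/3) = (40.7×10³·2.8⁴/(8·11·1.3))^(1/3)
  = (21867.6)^(1/3) = 27.9641 mm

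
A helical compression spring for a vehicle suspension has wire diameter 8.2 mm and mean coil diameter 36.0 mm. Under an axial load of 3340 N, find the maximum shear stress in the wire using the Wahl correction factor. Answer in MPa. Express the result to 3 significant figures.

756 MPa

Spring index C = D/d = 36.0/8.2 = 4.3902
K_W = (4C−1)/(4C−4) + 0.615/C = 16.561/13.561 + 0.1401 = 1.3613
τ₀ = 8FD/(πd³) = 8·3340·36.0/(π·8.2³) = 961920/1732.2 = 555.33 MPa
τ_max = K·τ₀ = 1.3613 × 555.33 = 755.97 MPa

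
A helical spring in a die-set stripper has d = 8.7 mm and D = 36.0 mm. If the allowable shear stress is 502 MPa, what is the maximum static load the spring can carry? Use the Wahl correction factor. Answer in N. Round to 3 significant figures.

2600 N

C = D/d = 36.0/8.7 = 4.1379
K_W = (4C−1)/(4C−4) + 0.615/C = 15.552/12.552 + 0.1486 = 1.3876
τ_max = K·8FD/(πd³) → F_max = τ_allow·πd³/(8DK)
F_max = 502·π·8.7³/(8·36.0·1.3876) = 1.0385e+06/399.64 = 2598.6 N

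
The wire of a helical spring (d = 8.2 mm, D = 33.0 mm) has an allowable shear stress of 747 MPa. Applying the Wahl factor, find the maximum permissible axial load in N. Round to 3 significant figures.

C = D/d = 33.0/8.2 = 4.0244
K_W = (4C−1)/(4C−4) + 0.615/C = 15.098/12.098 + 0.1528 = 1.4008
τ_max = K·8FD/(πd³) → F_max = τ_allow·πd³/(8DK)
F_max = 747·π·8.2³/(8·33.0·1.4008) = 1.2939e+06/369.81 = 3498.9 N

3500 N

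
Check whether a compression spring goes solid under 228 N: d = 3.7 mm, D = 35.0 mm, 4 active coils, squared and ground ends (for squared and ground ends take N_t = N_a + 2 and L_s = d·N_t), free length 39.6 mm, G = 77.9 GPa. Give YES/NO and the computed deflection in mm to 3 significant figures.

YES, δ = 21.4 mm

k = Gd⁴/(8D³N_a) = (77.9×10³)(3.7⁴)/(8·35.0³·4) = 10.641 N/mm
N_t = 6; L_s = 3.7·6 = 22.2 mm; δ_solid = L₀ − L_s = 39.6 − 22.2 = 17.4 mm
δ = F/k = 228/10.641 = 21.426 mm
δ ≥ δ_solid → spring goes solid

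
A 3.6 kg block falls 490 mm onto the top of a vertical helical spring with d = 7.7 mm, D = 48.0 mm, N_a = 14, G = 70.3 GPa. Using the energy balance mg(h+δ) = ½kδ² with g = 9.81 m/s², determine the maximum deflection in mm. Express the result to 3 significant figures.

43.5 mm

k = Gd⁴/(8D³N_a) = (70.3×10³)(7.7⁴)/(8·48.0³·14) = 19.952 N/mm
W = mg = 3.6 × 9.81 = 35.316 N
½kδ² − Wδ − Wh = 0 → δ = (W + √(W² + 2kWh))/k
δ = (35.316 + √(1247.2 + 690517))/19.952 = (35.316 + 831.72)/19.952 = 43.457 mm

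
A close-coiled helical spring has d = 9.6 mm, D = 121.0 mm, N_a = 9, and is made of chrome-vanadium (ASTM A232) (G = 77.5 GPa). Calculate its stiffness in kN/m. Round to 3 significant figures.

5.16 kN/m

k = Gd⁴/(8D³N_a) = (77.5×10³ × 9.6⁴) / (8 × 121.0³ × 9)
  = 6.58244e+08 / 1.27552e+08 = 5.1606 N/mm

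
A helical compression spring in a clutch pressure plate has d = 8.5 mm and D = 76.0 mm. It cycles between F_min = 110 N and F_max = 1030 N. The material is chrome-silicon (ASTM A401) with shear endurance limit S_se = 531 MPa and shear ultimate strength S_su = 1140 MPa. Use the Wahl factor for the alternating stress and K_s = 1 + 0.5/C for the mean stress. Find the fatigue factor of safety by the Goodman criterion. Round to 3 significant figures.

2.07

C = D/d = 76.0/8.5 = 8.9412; K_W = (4C−1)/(4C−4)+0.615/C = 1.1632; K_s = 1+0.5/C = 1.0559
F_a = (F_max−F_min)/2 = 460 N; F_m = (F_max+F_min)/2 = 570 N
τ_a = K_W·8F_aD/(πd³) = 1.1632 × 144.96 = 168.62 MPa
τ_m = K_s·8F_mD/(πd³) = 1.0559 × 179.63 = 189.67 MPa
Goodman: 1/n_f = τ_a/S_se + τ_m/S_su = 168.62/531 + 189.67/1140 = 0.31756 + 0.16638 = 0.48394
n_f = 1/0.48394 = 2.066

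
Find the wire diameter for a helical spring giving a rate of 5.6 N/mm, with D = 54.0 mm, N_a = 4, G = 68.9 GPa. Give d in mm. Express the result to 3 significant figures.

4.50 mm

d = (8D³N_a·k / G)^(1/4) = (8·54.0³·4·5.6 / (68.9×10³))^0.25
  = (409.54)^0.25 = 4.4986 mm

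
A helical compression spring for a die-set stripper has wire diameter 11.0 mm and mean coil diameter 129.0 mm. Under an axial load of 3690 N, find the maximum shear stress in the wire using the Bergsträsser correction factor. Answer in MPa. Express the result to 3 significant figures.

1010 MPa

Spring index C = D/d = 129.0/11.0 = 11.7273
K_B = (4C+2)/(4C−3) = 48.909/43.909 = 1.1139
τ₀ = 8FD/(πd³) = 8·3690·129.0/(π·11.0³) = 3.80808e+06/4181.5 = 910.71 MPa
τ_max = K·τ₀ = 1.1139 × 910.71 = 1014.4 MPa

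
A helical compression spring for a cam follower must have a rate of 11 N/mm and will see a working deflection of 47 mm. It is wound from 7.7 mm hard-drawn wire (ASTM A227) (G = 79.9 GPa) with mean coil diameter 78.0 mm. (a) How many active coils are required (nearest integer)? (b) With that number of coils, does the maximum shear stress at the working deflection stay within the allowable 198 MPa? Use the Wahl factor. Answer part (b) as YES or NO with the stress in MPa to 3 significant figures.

N_a = Gd⁴/(8D³k) = (79.9×10³)(7.7⁴)/(8·78.0³·11) = 6.726 → N_a = 7
Actual rate k = Gd⁴/(8D³·7) = 10.569 N/mm
Working load F = kδ = 10.569·47 = 496.75 N
C = 78.0/7.7 = 10.1299; K_W = (4C−1)/(4C−4)+0.615/C = 1.1429
τ_max = K_W·8FD/(πd³) = 1.1429·216.12 = 247 MPa
τ_max > 198 MPa → exceeds allowable

(a) 7 coils; (b) NO, τ_max = 247 MPa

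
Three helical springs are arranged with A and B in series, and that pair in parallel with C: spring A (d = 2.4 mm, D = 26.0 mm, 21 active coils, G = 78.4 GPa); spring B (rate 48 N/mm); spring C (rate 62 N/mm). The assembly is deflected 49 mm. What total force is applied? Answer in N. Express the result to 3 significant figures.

k_A = Gd⁴/(8D³N_a) = (78.4×10³)(2.4⁴)/(8·26.0³·21) = 0.88091 N/mm
Springs A,B series: k_AB = 1/(1/0.88091+1/48) = 0.86503 N/mm; parallel with C: k_eq = 0.86503+62 = 62.865 N/mm
F = k_eq·δ = 62.865·49 = 3080.4 N

3080 N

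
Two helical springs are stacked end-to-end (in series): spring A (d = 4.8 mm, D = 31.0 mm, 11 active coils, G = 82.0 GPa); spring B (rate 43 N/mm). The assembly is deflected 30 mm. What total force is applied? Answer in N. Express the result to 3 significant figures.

359 N

k_A = Gd⁴/(8D³N_a) = (82.0×10³)(4.8⁴)/(8·31.0³·11) = 16.604 N/mm
Series: 1/k_eq = 1/16.604 + 1/43 = 0.083482; k_eq = 11.979 N/mm
F = k_eq·δ = 11.979·30 = 359.36 N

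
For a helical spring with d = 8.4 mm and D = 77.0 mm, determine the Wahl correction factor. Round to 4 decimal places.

C = D/d = 77.0/8.4 = 9.1667
K_W = (4C−1)/(4C−4) + 0.615/C = 35.667/32.667 + 0.0671 = 1.1589

1.1589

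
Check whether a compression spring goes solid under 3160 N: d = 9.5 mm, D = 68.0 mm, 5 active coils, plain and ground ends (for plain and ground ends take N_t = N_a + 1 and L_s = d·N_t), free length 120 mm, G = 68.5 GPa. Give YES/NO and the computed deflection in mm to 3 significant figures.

k = Gd⁴/(8D³N_a) = (68.5×10³)(9.5⁴)/(8·68.0³·5) = 44.361 N/mm
N_t = 6; L_s = 9.5·6 = 57 mm; δ_solid = L₀ − L_s = 120 − 57 = 63 mm
δ = F/k = 3160/44.361 = 71.234 mm
δ ≥ δ_solid → spring goes solid

YES, δ = 71.2 mm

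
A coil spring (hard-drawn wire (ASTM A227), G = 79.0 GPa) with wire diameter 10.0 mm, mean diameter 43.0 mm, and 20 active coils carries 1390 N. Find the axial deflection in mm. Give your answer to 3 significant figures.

k = Gd⁴/(8D³N_a) = (79.0×10³)(10.0⁴)/(8·43.0³·20) = 62.101 N/mm
δ = F/k = 1390 / 62.101 = 22.383 mm

22.4 mm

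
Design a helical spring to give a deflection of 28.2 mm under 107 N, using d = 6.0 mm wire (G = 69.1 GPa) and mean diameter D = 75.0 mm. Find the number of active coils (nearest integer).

Required rate k = F/δ = 107/28.2 = 3.7943 N/mm
N_a = Gd⁴/(8D³k) = (69.1×10³ × 6.0⁴)/(8 × 75.0³ × 3.7943)
    = 8.95536e+07 / 1.28059e+07 = 6.993 → 7 coils

7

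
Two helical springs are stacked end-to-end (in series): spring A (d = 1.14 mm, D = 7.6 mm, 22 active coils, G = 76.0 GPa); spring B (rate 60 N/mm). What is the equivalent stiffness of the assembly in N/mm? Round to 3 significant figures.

1.62 N/mm

k_A = Gd⁴/(8D³N_a) = (76.0×10³)(1.14⁴)/(8·7.6³·22) = 1.6614 N/mm
Series: 1/k_eq = 1/1.6614 + 1/60 = 0.61856; k_eq = 1.6167 N/mm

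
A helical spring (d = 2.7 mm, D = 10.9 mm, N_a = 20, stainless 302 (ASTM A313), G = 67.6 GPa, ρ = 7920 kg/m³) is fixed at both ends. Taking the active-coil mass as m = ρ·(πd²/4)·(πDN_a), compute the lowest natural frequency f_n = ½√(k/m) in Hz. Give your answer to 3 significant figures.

374 Hz

k = Gd⁴/(8D³N_a) = (67.6×10³)(2.7⁴)/(8·10.9³·20) = 17.338 N/mm = 17338 N/m
Wire length L = πDN_a = π·10.9·20 = 684.87 mm
m = ρ·(πd²/4)·L = 7920 × 5.7256×10⁻⁶ m² × 0.68487 m = 0.031056 kg
f_n = ½√(k/m) = 0.5·√(17338/0.031056) = 0.5·√(5.5828e+05) = 373.59 Hz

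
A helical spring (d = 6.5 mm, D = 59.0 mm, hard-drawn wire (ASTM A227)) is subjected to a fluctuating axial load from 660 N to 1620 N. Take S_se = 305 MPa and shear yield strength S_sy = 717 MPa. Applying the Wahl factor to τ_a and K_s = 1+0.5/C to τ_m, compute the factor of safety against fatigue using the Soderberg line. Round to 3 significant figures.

0.522

C = D/d = 59.0/6.5 = 9.0769; K_W = (4C−1)/(4C−4)+0.615/C = 1.1606; K_s = 1+0.5/C = 1.0551
F_a = (F_max−F_min)/2 = 480 N; F_m = (F_max+F_min)/2 = 1140 N
τ_a = K_W·8F_aD/(πd³) = 1.1606 × 262.6 = 304.78 MPa
τ_m = K_s·8F_mD/(πd³) = 1.0551 × 623.67 = 658.03 MPa
Soderberg: 1/n_f = τ_a/S_se + τ_m/S_sy = 304.78/305 + 658.03/717 = 0.99926 + 0.91775 = 1.917
n_f = 1/1.917 = 0.5216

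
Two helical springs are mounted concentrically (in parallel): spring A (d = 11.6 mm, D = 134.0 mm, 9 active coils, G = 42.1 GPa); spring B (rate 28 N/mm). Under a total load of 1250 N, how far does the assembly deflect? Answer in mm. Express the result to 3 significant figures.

38.6 mm

k_A = Gd⁴/(8D³N_a) = (42.1×10³)(11.6⁴)/(8·134.0³·9) = 4.4001 N/mm
Parallel: k_eq = 4.4001 + 28 = 32.4 N/mm
δ = F/k_eq = 1250/32.4 = 38.58 mm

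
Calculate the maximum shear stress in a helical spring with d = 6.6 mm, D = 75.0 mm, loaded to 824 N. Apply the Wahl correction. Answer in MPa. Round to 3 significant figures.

617 MPa

Spring index C = D/d = 75.0/6.6 = 11.3636
K_W = (4C−1)/(4C−4) + 0.615/C = 44.455/41.455 + 0.0541 = 1.1265
τ₀ = 8FD/(πd³) = 8·824·75.0/(π·6.6³) = 494400/903.2 = 547.39 MPa
τ_max = K·τ₀ = 1.1265 × 547.39 = 616.63 MPa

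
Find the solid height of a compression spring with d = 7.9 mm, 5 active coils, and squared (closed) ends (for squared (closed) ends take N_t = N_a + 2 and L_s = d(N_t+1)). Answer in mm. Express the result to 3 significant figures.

squared (closed) ends: N_t = N_a + 2 = 5 + 2 = 7
L_s = d·(N_t+1) = 7.9 × 8 = 63.2 mm

63.2 mm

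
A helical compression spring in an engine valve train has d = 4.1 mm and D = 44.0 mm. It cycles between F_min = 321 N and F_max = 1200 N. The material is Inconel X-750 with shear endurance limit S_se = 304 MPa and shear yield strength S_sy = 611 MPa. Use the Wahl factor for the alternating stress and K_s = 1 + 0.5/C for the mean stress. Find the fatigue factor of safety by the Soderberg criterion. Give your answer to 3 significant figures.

C = D/d = 44.0/4.1 = 10.7317; K_W = (4C−1)/(4C−4)+0.615/C = 1.1344; K_s = 1+0.5/C = 1.0466
F_a = (F_max−F_min)/2 = 439.5 N; F_m = (F_max+F_min)/2 = 760.5 N
τ_a = K_W·8F_aD/(πd³) = 1.1344 × 714.5 = 810.51 MPa
τ_m = K_s·8F_mD/(πd³) = 1.0466 × 1236.3 = 1293.9 MPa
Soderberg: 1/n_f = τ_a/S_se + τ_m/S_sy = 810.51/304 + 1293.9/611 = 2.66614 + 2.11776 = 4.7839
n_f = 1/4.7839 = 0.209

0.209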